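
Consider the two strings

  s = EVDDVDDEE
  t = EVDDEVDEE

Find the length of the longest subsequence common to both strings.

8

Match E [1,1] → V [2,2] → D [3,3] → D [4,4] → V [5,6] → D [7,7] → E [8,8] → E [9,9] — 8 characters in the same relative order in both, and the DP table's final entry dp[9][9] is also 8, so no common subsequence is longer.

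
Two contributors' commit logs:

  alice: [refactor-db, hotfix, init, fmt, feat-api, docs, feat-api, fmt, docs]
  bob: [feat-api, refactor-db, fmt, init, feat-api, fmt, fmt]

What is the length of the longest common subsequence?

One common subsequence of length 4: refactor-db at alice[1]=bob[2]; then init at alice[3]=bob[4]; then fmt at alice[4]=bob[6]; then fmt at alice[8]=bob[7]. The LCS DP gives dp[9][7] = 4, so this is optimal.

4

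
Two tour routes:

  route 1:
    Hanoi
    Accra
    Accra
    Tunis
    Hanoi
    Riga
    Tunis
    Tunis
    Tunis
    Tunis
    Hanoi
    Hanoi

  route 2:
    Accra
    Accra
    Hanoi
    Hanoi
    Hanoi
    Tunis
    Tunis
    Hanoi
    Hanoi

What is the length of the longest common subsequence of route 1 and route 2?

7

Pick Accra [2,1], Accra [3,2], Hanoi [5,5], Tunis [9,6], Tunis [10,7], Hanoi [11,8], Hanoi [12,9]; all 7 stops appear in both, in order. Since dp[12][9] = 7, nothing longer is possible.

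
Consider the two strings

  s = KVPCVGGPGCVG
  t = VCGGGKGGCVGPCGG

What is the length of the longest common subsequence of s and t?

Pick V at s[2]=t[1], then C at s[4]=t[2], then G at s[6]=t[5], then G at s[7]=t[7], then G at s[9]=t[8], then C at s[10]=t[9], then V at s[11]=t[10], then G at s[12]=t[15]; all 8 characters appear in both, in order. dp[12][15] = 8 confirms this is the maximum.

8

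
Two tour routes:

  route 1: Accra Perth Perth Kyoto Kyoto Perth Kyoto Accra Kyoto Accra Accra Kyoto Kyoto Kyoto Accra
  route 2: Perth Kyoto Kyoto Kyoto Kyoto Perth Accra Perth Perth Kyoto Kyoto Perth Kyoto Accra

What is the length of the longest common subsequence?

10

Taking Perth at route 1[3]=route 2[1] → Kyoto at route 1[4]=route 2[2] → Kyoto at route 1[5]=route 2[3] → Kyoto at route 1[7]=route 2[4] → Kyoto at route 1[9]=route 2[5] → Accra at route 1[10]=route 2[7] → Kyoto at route 1[12]=route 2[10] → Kyoto at route 1[13]=route 2[11] → Kyoto at route 1[14]=route 2[13] → Accra at route 1[15]=route 2[14] gives a common subsequence of length 10, and the DP table's final entry dp[15][14] is also 10, so no common subsequence is longer.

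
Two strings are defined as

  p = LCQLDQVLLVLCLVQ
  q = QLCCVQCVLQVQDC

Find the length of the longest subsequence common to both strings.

7

One common subsequence of length 7: L (p #1, q #2) → C (p #2, q #4) → Q (p #3, q #6) → L (p #4, q #9) → Q (p #6, q #10) → V (p #7, q #11) → C (p #12, q #14). Since dp[15][14] = 7, nothing longer is possible.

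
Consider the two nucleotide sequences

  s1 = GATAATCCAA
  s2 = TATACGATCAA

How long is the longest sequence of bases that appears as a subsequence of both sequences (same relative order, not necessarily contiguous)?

Match A at s1[2]=s2[2], then T at s1[3]=s2[3], then A at s1[4]=s2[4], then A at s1[5]=s2[7], then T at s1[6]=s2[8], then C at s1[8]=s2[9], then A at s1[9]=s2[10], then A at s1[10]=s2[11] — 8 bases in the same relative order in both. The LCS DP gives dp[10][11] = 8, so this is optimal.

8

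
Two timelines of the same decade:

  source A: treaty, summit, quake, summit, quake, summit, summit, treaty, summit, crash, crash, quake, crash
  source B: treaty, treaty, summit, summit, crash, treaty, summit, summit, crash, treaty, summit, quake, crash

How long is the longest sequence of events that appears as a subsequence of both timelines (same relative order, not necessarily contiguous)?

Pick treaty (source A #1, source B #2); then summit (source A #2, source B #3); then summit (source A #4, source B #4); then summit (source A #6, source B #7); then summit (source A #7, source B #8); then treaty (source A #8, source B #10); then summit (source A #9, source B #11); then quake (source A #12, source B #12); then crash (source A #13, source B #13); all 9 events appear in both, in order. dp[13][13] = 9 confirms this is the maximum.

9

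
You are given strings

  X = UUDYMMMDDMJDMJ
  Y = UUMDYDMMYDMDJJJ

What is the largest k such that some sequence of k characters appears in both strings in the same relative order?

10

One common subsequence of length 10: U at X[1]=Y[1], U at X[2]=Y[2], D at X[3]=Y[4], Y at X[4]=Y[5], M at X[5]=Y[7], M at X[6]=Y[8], M at X[7]=Y[11], D at X[8]=Y[12], J at X[11]=Y[14], J at X[14]=Y[15]. Since dp[14][15] = 10, nothing longer is possible.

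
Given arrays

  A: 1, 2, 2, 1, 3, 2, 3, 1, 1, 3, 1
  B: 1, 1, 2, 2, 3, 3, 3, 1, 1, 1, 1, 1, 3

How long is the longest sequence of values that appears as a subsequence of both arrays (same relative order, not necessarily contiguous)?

Let dp[i][j] be the LCS length of the first i values of A and the first j values of B. dp[i][j] = dp[i-1][j-1]+1 when the i-th and j-th values match, else max(dp[i-1][j], dp[i][j-1]).
    ·  1  1  2  2  3  3  3  1  1  1  1  1  3
 ·  0  0  0  0  0  0  0  0  0  0  0  0  0  0
 1  0  1  1  1  1  1  1  1  1  1  1  1  1  1
 2  0  1  1  2  2  2  2  2  2  2  2  2  2  2
 2  0  1  1  2  3  3  3  3  3  3  3  3  3  3
 1  0  1  2  2  3  3  3  3  4  4  4  4  4  4
 3  0  1  2  2  3  4  4  4  4  4  4  4  4  5
 2  0  1  2  3  3  4  4  4  4  4  4  4  4  5
 3  0  1  2  3  3  4  5  5  5  5  5  5  5  5
 1  0  1  2  3  3  4  5  5  6  6  6  6  6  6
 1  0  1  2  3  3  4  5  5  6  7  7  7  7  7
 3  0  1  2  3  3  4  5  6  6  7  7  7  7  8
 1  0  1  2  3  3  4  5  6  7  7  8  8  8  8
dp[11][13] = 8. One LCS (by backtracking along matches): 1, 2, 2, 3, 3, 1, 1, 3.

8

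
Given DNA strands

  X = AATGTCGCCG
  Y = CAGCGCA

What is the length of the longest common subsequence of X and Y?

Let dp[i][j] be the LCS length of the first i bases of X and the first j bases of Y. dp[i][j] = dp[i-1][j-1]+1 when the i-th and j-th bases match, else max(dp[i-1][j], dp[i][j-1]).
    ·  C  A  G  C  G  C  A
 ·  0  0  0  0  0  0  0  0
 A  0  0  1  1  1  1  1  1
 A  0  0  1  1  1  1  1  2
 T  0  0  1  1  1  1  1  2
 G  0  0  1  2  2  2  2  2
 T  0  0  1  2  2  2  2  2
 C  0  1  1  2  3  3  3  3
 G  0  1  1  2  3  4  4  4
 C  0  1  1  2  3  4  5  5
 C  0  1  1  2  3  4  5  5
 G  0  1  1  2  3  4  5  5
dp[10][7] = 5. One LCS (by backtracking along matches): AGCGC.

5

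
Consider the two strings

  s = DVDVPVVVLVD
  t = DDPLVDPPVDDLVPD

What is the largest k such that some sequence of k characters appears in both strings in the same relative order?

One common subsequence of length 8: D at s[1]=t[2]; then V at s[2]=t[5]; then D at s[3]=t[6]; then P at s[5]=t[8]; then V at s[6]=t[9]; then L at s[9]=t[12]; then V at s[10]=t[13]; then D at s[11]=t[15]. The LCS DP gives dp[11][15] = 8, so this is optimal.

8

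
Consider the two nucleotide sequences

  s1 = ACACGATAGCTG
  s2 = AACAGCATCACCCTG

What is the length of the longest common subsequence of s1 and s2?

10

Pick A [1,2], then C [2,3], then A [3,4], then C [4,6], then A [6,7], then T [7,8], then A [8,10], then C [10,13], then T [11,14], then G [12,15]; all 10 bases appear in both, in order, and the DP table's final entry dp[12][15] is also 10, so no common subsequence is longer.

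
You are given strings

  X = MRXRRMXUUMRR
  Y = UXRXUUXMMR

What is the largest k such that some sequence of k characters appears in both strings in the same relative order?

7

Pick X (X #3, Y #2), then R (X #5, Y #3), then X (X #7, Y #4), then U (X #8, Y #5), then U (X #9, Y #6), then M (X #10, Y #9), then R (X #12, Y #10); all 7 characters appear in both, in order. dp[12][10] = 7 confirms this is the maximum.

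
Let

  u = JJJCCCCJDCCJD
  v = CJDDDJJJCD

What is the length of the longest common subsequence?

6

One common subsequence of length 6: J at u[1]=v[2]; then J at u[2]=v[6]; then J at u[3]=v[7]; then J at u[8]=v[8]; then C at u[11]=v[9]; then D at u[13]=v[10]. dp[13][10] = 6 confirms this is the maximum.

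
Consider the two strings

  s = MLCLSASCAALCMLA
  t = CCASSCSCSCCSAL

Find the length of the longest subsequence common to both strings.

One common subsequence of length 6: C at s[3]=t[6], then S at s[5]=t[7], then S at s[7]=t[9], then C at s[8]=t[11], then A at s[10]=t[13], then L at s[14]=t[14]. The LCS DP gives dp[15][14] = 6, so this is optimal.

6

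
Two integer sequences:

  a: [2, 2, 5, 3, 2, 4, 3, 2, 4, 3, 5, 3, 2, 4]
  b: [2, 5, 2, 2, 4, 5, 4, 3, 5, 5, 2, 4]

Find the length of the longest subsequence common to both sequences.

Taking 2 [1,1]; then 2 [2,3]; then 2 [5,4]; then 4 [6,5]; then 4 [9,7]; then 3 [10,8]; then 5 [11,10]; then 2 [13,11]; then 4 [14,12] gives a common subsequence of length 9. Since dp[14][12] = 9, nothing longer is possible.

9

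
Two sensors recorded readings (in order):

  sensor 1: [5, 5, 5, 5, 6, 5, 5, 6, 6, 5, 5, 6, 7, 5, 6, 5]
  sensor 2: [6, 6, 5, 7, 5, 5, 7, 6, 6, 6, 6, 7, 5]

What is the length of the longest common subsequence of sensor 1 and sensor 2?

9

Pick 5 at sensor 1[1]=sensor 2[3], then 5 at sensor 1[2]=sensor 2[5], then 5 at sensor 1[3]=sensor 2[6], then 6 at sensor 1[5]=sensor 2[8], then 6 at sensor 1[8]=sensor 2[9], then 6 at sensor 1[9]=sensor 2[10], then 6 at sensor 1[12]=sensor 2[11], then 7 at sensor 1[13]=sensor 2[12], then 5 at sensor 1[16]=sensor 2[13]; all 9 values appear in both, in order. dp[16][13] = 9 confirms this is the maximum.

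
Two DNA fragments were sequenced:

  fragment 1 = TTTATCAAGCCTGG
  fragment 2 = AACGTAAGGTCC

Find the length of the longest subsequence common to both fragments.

7

Match A [4,2]; then T [5,5]; then A [7,6]; then A [8,7]; then G [9,9]; then C [10,11]; then C [11,12] — 7 bases in the same relative order in both. Since dp[14][12] = 7, nothing longer is possible.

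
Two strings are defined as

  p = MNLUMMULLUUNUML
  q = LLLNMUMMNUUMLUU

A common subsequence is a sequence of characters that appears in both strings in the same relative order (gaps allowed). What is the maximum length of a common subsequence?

8

Pick M [1,5], U [4,6], M [5,7], M [6,8], U [7,11], L [9,13], U [11,14], U [13,15]; all 8 characters appear in both, in order. The LCS DP gives dp[15][15] = 8, so this is optimal.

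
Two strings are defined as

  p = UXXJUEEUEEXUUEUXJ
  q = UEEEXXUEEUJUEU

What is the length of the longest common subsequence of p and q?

One common subsequence of length 10: U at p[1]=q[1], then X at p[2]=q[5], then X at p[3]=q[6], then U at p[5]=q[7], then E at p[6]=q[8], then E at p[7]=q[9], then U at p[8]=q[10], then U at p[13]=q[12], then E at p[14]=q[13], then U at p[15]=q[14], and the DP table's final entry dp[17][14] is also 10, so no common subsequence is longer.

10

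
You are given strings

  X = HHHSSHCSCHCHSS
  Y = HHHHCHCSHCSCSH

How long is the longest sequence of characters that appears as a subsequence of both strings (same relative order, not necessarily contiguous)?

Match H at X[1]=Y[2], H at X[2]=Y[3], H at X[3]=Y[4], H at X[6]=Y[6], C at X[7]=Y[7], S at X[8]=Y[8], H at X[10]=Y[9], C at X[11]=Y[10], S at X[13]=Y[11], S at X[14]=Y[13] — 10 characters in the same relative order in both. Since dp[14][14] = 10, nothing longer is possible.

10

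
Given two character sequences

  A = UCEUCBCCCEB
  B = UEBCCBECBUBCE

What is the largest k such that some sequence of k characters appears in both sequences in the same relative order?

7

Let dp[i][j] be the LCS length of the first i characters of A and the first j characters of B. dp[i][j] = dp[i-1][j-1]+1 when the i-th and j-th characters match, else max(dp[i-1][j], dp[i][j-1]).
    ·  U  E  B  C  C  B  E  C  B  U  B  C  E
 ·  0  0  0  0  0  0  0  0  0  0  0  0  0  0
 U  0  1  1  1  1  1  1  1  1  1  1  1  1  1
 C  0  1  1  1  2  2  2  2  2  2  2  2  2  2
 E  0  1  2  2  2  2  2  3  3  3  3  3  3  3
 U  0  1  2  2  2  2  2  3  3  3  4  4  4  4
 C  0  1  2  2  3  3  3  3  4  4  4  4  5  5
 B  0  1  2  3  3  3  4  4  4  5  5  5  5  5
 C  0  1  2  3  4  4  4  4  5  5  5  5  6  6
 C  0  1  2  3  4  5  5  5  5  5  5  5  6  6
 C  0  1  2  3  4  5  5  5  6  6  6  6  6  6
 E  0  1  2  3  4  5  5  6  6  6  6  6  6  7
 B  0  1  2  3  4  5  6  6  6  7  7  7  7  7
dp[11][13] = 7. One LCS (by backtracking along matches): UCEUBCE.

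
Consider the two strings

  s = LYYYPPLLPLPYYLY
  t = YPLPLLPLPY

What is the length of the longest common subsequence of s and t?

9

Let dp[i][j] be the LCS length of the first i characters of s and the first j characters of t. dp[i][j] = dp[i-1][j-1]+1 when the i-th and j-th characters match, else max(dp[i-1][j], dp[i][j-1]).
    ·  Y  P  L  P  L  L  P  L  P  Y
 ·  0  0  0  0  0  0  0  0  0  0  0
 L  0  0  0  1  1  1  1  1  1  1  1
 Y  0  1  1  1  1  1  1  1  1  1  2
 Y  0  1  1  1  1  1  1  1  1  1  2
 Y  0  1  1  1  1  1  1  1  1  1  2
 P  0  1  2  2  2  2  2  2  2  2  2
 P  0  1  2  2  3  3  3  3  3  3  3
 L  0  1  2  3  3  4  4  4  4  4  4
 L  0  1  2  3  3  4  5  5  5  5  5
 P  0  1  2  3  4  4  5  6  6  6  6
 L  0  1  2  3  4  5  5  6  7  7  7
 P  0  1  2  3  4  5  5  6  7  8  8
 Y  0  1  2  3  4  5  5  6  7  8  9
 Y  0  1  2  3  4  5  5  6  7  8  9
 L  0  1  2  3  4  5  6  6  7  8  9
 Y  0  1  2  3  4  5  6  6  7  8  9
dp[15][10] = 9. One LCS (by backtracking along matches): YPPLLPLPY.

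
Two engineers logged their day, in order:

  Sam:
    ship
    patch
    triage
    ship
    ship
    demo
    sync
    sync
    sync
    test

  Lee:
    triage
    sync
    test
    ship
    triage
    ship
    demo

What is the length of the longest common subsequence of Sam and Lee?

Taking ship [1,4], then triage [3,5], then ship [5,6], then demo [6,7] gives a common subsequence of length 4. The LCS DP gives dp[10][7] = 4, so this is optimal.

4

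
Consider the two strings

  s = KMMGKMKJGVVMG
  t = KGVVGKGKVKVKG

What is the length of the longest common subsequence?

7

Pick K at s[1]=t[1], G at s[4]=t[5], K at s[5]=t[6], K at s[7]=t[8], V at s[10]=t[9], V at s[11]=t[11], G at s[13]=t[13]; all 7 characters appear in both, in order. dp[13][13] = 7 confirms this is the maximum.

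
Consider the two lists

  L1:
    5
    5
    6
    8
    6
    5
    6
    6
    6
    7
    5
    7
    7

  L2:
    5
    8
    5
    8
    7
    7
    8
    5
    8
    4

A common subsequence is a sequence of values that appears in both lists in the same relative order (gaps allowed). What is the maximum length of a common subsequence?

Let dp[i][j] be the LCS length of the first i values of L1 and the first j values of L2. dp[i][j] = dp[i-1][j-1]+1 when the i-th and j-th values match, else max(dp[i-1][j], dp[i][j-1]).
    ·  5  8  5  8  7  7  8  5  8  4
 ·  0  0  0  0  0  0  0  0  0  0  0
 5  0  1  1  1  1  1  1  1  1  1  1
 5  0  1  1  2  2  2  2  2  2  2  2
 6  0  1  1  2  2  2  2  2  2  2  2
 8  0  1  2  2  3  3  3  3  3  3  3
 6  0  1  2  2  3  3  3  3  3  3  3
 5  0  1  2  3  3  3  3  3  4  4  4
 6  0  1  2  3  3  3  3  3  4  4  4
 6  0  1  2  3  3  3  3  3  4  4  4
 6  0  1  2  3  3  3  3  3  4  4  4
 7  0  1  2  3  3  4  4  4  4  4  4
 5  0  1  2  3  3  4  4  4  5  5  5
 7  0  1  2  3  3  4  5  5  5  5  5
 7  0  1  2  3  3  4  5  5  5  5  5
dp[13][10] = 5. One LCS (by backtracking along matches): 5, 5, 8, 7, 5.

5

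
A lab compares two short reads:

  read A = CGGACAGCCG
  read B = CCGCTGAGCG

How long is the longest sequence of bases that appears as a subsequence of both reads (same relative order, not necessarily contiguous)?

Pick C at read A[1]=read B[2], G at read A[2]=read B[3], G at read A[3]=read B[6], A at read A[6]=read B[7], G at read A[7]=read B[8], C at read A[9]=read B[9], G at read A[10]=read B[10]; all 7 bases appear in both, in order. dp[10][10] = 7 confirms this is the maximum.

7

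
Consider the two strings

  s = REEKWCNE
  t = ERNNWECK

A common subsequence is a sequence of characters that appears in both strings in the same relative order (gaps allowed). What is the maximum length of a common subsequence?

Let dp[i][j] be the LCS length of the first i characters of s and the first j characters of t. dp[i][j] = dp[i-1][j-1]+1 when the i-th and j-th characters match, else max(dp[i-1][j], dp[i][j-1]).
    ·  E  R  N  N  W  E  C  K
 ·  0  0  0  0  0  0  0  0  0
 R  0  0  1  1  1  1  1  1  1
 E  0  1  1  1  1  1  2  2  2
 E  0  1  1  1  1  1  2  2  2
 K  0  1  1  1  1  1  2  2  3
 W  0  1  1  1  1  2  2  2  3
 C  0  1  1  1  1  2  2  3  3
 N  0  1  1  2  2  2  2  3  3
 E  0  1  1  2  2  2  3  3  3
dp[8][8] = 3. One LCS (by backtracking along matches): REK.

3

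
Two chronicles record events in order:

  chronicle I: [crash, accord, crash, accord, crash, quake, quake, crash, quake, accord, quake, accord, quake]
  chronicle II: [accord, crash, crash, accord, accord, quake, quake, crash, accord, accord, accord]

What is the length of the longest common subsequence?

8

Taking crash [1,3], then accord [2,4], then accord [4,5], then quake [6,6], then quake [7,7], then crash [8,8], then accord [10,10], then accord [12,11] gives a common subsequence of length 8. dp[13][11] = 8 confirms this is the maximum.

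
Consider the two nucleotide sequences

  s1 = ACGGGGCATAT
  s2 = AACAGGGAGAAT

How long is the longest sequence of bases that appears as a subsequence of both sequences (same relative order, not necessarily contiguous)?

Match A [1,2], C [2,3], G [3,5], G [4,6], G [5,7], G [6,9], A [8,10], A [10,11], T [11,12] — 9 bases in the same relative order in both. dp[11][12] = 9 confirms this is the maximum.

9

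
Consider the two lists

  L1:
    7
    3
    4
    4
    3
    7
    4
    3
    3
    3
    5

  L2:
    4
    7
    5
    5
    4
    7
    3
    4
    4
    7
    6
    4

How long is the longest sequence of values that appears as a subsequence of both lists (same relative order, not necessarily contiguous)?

Let dp[i][j] be the LCS length of the first i values of L1 and the first j values of L2. dp[i][j] = dp[i-1][j-1]+1 when the i-th and j-th values match, else max(dp[i-1][j], dp[i][j-1]).
    ·  4  7  5  5  4  7  3  4  4  7  6  4
 ·  0  0  0  0  0  0  0  0  0  0  0  0  0
 7  0  0  1  1  1  1  1  1  1  1  1  1  1
 3  0  0  1  1  1  1  1  2  2  2  2  2  2
 4  0  1  1  1  1  2  2  2  3  3  3  3  3
 4  0  1  1  1  1  2  2  2  3  4  4  4  4
 3  0  1  1  1  1  2  2  3  3  4  4  4  4
 7  0  1  2  2  2  2  3  3  3  4  5  5  5
 4  0  1  2  2  2  3  3  3  4  4  5  5  6
 3  0  1  2  2  2  3  3  4  4  4  5  5  6
 3  0  1  2  2  2  3  3  4  4  4  5  5  6
 3  0  1  2  2  2  3  3  4  4  4  5  5  6
 5  0  1  2  3  3  3  3  4  4  4  5  5  6
dp[11][12] = 6. One LCS (by backtracking along matches): 7, 3, 4, 4, 7, 4.

6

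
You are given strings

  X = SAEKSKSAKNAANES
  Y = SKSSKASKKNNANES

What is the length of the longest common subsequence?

Pick S at X[1]=Y[1] → K at X[4]=Y[2] → S at X[5]=Y[4] → K at X[6]=Y[5] → S at X[7]=Y[7] → K at X[9]=Y[9] → N at X[10]=Y[11] → A at X[12]=Y[12] → N at X[13]=Y[13] → E at X[14]=Y[14] → S at X[15]=Y[15]; all 11 characters appear in both, in order. dp[15][15] = 11 confirms this is the maximum.

11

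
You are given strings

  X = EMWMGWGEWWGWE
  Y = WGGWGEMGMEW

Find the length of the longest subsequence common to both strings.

Let dp[i][j] be the LCS length of the first i characters of X and the first j characters of Y. dp[i][j] = dp[i-1][j-1]+1 when the i-th and j-th characters match, else max(dp[i-1][j], dp[i][j-1]).
    ·  W  G  G  W  G  E  M  G  M  E  W
 ·  0  0  0  0  0  0  0  0  0  0  0  0
 E  0  0  0  0  0  0  1  1  1  1  1  1
 M  0  0  0  0  0  0  1  2  2  2  2  2
 W  0  1  1  1  1  1  1  2  2  2  2  3
 M  0  1  1  1  1  1  1  2  2  3  3  3
 G  0  1  2  2  2  2  2  2  3  3  3  3
 W  0  1  2  2  3  3  3  3  3  3  3  4
 G  0  1  2  3  3  4  4  4  4  4  4  4
 E  0  1  2  3  3  4  5  5  5  5  5  5
 W  0  1  2  3  4  4  5  5  5  5  5  6
 W  0  1  2  3  4  4  5  5  5  5  5  6
 G  0  1  2  3  4  5  5  5  6  6  6  6
 W  0  1  2  3  4  5  5  5  6  6  6  7
 E  0  1  2  3  4  5  6  6  6  6  7  7
dp[13][11] = 7. One LCS (by backtracking along matches): WGWGEGW.

7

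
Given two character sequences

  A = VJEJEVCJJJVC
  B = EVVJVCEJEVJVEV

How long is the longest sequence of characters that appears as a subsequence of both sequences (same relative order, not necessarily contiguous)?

One common subsequence of length 8: V at A[1]=B[3] → J at A[2]=B[4] → E at A[3]=B[7] → J at A[4]=B[8] → E at A[5]=B[9] → V at A[6]=B[10] → J at A[8]=B[11] → V at A[11]=B[14]. Since dp[12][14] = 8, nothing longer is possible.

8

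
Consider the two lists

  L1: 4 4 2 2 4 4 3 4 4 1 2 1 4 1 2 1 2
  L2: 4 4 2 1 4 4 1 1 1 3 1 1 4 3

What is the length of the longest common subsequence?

One common subsequence of length 9: 4 [1,1] → 4 [2,2] → 2 [3,3] → 4 [5,5] → 4 [6,6] → 3 [7,10] → 1 [10,11] → 1 [12,12] → 4 [13,13]. dp[17][14] = 9 confirms this is the maximum.

9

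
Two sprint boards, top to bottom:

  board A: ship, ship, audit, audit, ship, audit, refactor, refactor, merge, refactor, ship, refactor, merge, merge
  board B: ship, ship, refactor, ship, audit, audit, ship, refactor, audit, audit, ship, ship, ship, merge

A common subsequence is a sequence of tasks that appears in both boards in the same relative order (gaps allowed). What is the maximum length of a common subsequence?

Pick ship [1,2], ship [2,4], audit [3,5], audit [4,6], ship [5,7], audit [6,10], ship [11,13], merge [14,14]; all 8 tasks appear in both, in order. dp[14][14] = 8 confirms this is the maximum.

8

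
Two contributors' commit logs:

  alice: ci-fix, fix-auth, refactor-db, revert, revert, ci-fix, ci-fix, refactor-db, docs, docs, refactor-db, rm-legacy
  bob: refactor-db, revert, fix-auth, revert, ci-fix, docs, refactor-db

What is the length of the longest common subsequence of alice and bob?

Pick refactor-db at alice[3]=bob[1], revert at alice[4]=bob[2], revert at alice[5]=bob[4], ci-fix at alice[7]=bob[5], docs at alice[10]=bob[6], refactor-db at alice[11]=bob[7]; all 6 commits appear in both, in order. The LCS DP gives dp[12][7] = 6, so this is optimal.

6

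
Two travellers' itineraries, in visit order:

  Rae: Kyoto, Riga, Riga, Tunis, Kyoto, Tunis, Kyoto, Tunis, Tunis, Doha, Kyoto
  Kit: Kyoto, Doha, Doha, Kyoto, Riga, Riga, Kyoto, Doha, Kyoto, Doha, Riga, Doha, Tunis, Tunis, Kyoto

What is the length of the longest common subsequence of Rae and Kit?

Taking Kyoto at Rae[1]=Kit[4] → Riga at Rae[2]=Kit[5] → Riga at Rae[3]=Kit[6] → Kyoto at Rae[5]=Kit[7] → Kyoto at Rae[7]=Kit[9] → Tunis at Rae[8]=Kit[13] → Tunis at Rae[9]=Kit[14] → Kyoto at Rae[11]=Kit[15] gives a common subsequence of length 8. dp[11][15] = 8 confirms this is the maximum.

8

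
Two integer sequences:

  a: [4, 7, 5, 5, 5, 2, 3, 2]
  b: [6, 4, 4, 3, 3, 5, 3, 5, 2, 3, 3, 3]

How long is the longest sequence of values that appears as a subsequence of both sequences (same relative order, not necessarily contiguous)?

5

Let dp[i][j] be the LCS length of the first i values of a and the first j values of b. dp[i][j] = dp[i-1][j-1]+1 when the i-th and j-th values match, else max(dp[i-1][j], dp[i][j-1]).
    ·  6  4  4  3  3  5  3  5  2  3  3  3
 ·  0  0  0  0  0  0  0  0  0  0  0  0  0
 4  0  0  1  1  1  1  1  1  1  1  1  1  1
 7  0  0  1  1  1  1  1  1  1  1  1  1  1
 5  0  0  1  1  1  1  2  2  2  2  2  2  2
 5  0  0  1  1  1  1  2  2  3  3  3  3  3
 5  0  0  1  1  1  1  2  2  3  3  3  3  3
 2  0  0  1  1  1  1  2  2  3  4  4  4  4
 3  0  0  1  1  2  2  2  3  3  4  5  5  5
 2  0  0  1  1  2  2  2  3  3  4  5  5  5
dp[8][12] = 5. One LCS (by backtracking along matches): 4, 5, 5, 2, 3.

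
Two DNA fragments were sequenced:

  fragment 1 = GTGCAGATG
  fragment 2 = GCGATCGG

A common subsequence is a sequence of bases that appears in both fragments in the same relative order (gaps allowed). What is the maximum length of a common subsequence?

Let dp[i][j] be the LCS length of the first i bases of fragment 1 and the first j bases of fragment 2. dp[i][j] = dp[i-1][j-1]+1 when the i-th and j-th bases match, else max(dp[i-1][j], dp[i][j-1]).
    ·  G  C  G  A  T  C  G  G
 ·  0  0  0  0  0  0  0  0  0
 G  0  1  1  1  1  1  1  1  1
 T  0  1  1  1  1  2  2  2  2
 G  0  1  1  2  2  2  2  3  3
 C  0  1  2  2  2  2  3  3  3
 A  0  1  2  2  3  3  3  3  3
 G  0  1  2  3  3  3  3  4  4
 A  0  1  2  3  4  4  4  4  4
 T  0  1  2  3  4  5  5  5  5
 G  0  1  2  3  4  5  5  6  6
dp[9][8] = 6. One LCS (by backtracking along matches): GCGATG.

6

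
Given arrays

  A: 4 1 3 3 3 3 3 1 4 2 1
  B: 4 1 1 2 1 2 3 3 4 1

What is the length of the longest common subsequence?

6

One common subsequence of length 6: 4 (A #1, B #1) → 1 (A #2, B #5) → 3 (A #6, B #7) → 3 (A #7, B #8) → 4 (A #9, B #9) → 1 (A #11, B #10), and the DP table's final entry dp[11][10] is also 6, so no common subsequence is longer.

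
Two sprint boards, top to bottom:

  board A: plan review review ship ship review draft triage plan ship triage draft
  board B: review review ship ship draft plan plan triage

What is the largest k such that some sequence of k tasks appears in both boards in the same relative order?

7

Taking review [2,1], then review [3,2], then ship [4,3], then ship [5,4], then draft [7,5], then plan [9,7], then triage [11,8] gives a common subsequence of length 7. Since dp[12][8] = 7, nothing longer is possible.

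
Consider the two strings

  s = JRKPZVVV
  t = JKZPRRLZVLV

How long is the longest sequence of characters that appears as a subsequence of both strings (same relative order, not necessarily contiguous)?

Let dp[i][j] be the LCS length of the first i characters of s and the first j characters of t. dp[i][j] = dp[i-1][j-1]+1 when the i-th and j-th characters match, else max(dp[i-1][j], dp[i][j-1]).
    ·  J  K  Z  P  R  R  L  Z  V  L  V
 ·  0  0  0  0  0  0  0  0  0  0  0  0
 J  0  1  1  1  1  1  1  1  1  1  1  1
 R  0  1  1  1  1  2  2  2  2  2  2  2
 K  0  1  2  2  2  2  2  2  2  2  2  2
 P  0  1  2  2  3  3  3  3  3  3  3  3
 Z  0  1  2  3  3  3  3  3  4  4  4  4
 V  0  1  2  3  3  3  3  3  4  5  5  5
 V  0  1  2  3  3  3  3  3  4  5  5  6
 V  0  1  2  3  3  3  3  3  4  5  5  6
dp[8][11] = 6. One LCS (by backtracking along matches): JKPZVV.

6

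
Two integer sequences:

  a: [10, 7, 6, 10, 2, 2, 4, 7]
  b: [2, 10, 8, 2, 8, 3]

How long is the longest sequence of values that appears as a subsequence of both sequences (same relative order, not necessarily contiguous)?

2

Pick 10 at a[1]=b[2], then 2 at a[5]=b[4]; all 2 values appear in both, in order. Since dp[8][6] = 2, nothing longer is possible.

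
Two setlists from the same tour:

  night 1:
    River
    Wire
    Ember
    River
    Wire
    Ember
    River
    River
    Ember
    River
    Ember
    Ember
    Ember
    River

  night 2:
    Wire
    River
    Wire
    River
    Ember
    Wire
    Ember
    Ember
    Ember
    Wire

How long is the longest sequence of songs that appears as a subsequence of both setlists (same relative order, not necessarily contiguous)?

8

Pick Wire (night 1 #2, night 2 #1), then River (night 1 #4, night 2 #2), then Wire (night 1 #5, night 2 #3), then River (night 1 #8, night 2 #4), then Ember (night 1 #9, night 2 #5), then Ember (night 1 #11, night 2 #7), then Ember (night 1 #12, night 2 #8), then Ember (night 1 #13, night 2 #9); all 8 songs appear in both, in order. Since dp[14][10] = 8, nothing longer is possible.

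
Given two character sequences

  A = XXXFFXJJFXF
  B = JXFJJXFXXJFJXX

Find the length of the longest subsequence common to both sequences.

7

One common subsequence of length 7: X [1,2], X [2,6], X [3,8], X [6,9], J [7,10], J [8,12], X [10,14]. The LCS DP gives dp[11][14] = 7, so this is optimal.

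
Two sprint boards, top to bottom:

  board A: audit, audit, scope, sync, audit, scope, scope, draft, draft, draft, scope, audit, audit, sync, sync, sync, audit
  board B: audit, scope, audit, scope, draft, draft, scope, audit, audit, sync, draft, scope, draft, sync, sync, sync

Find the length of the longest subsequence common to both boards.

Match audit at board A[2]=board B[1] → scope at board A[3]=board B[2] → audit at board A[5]=board B[3] → scope at board A[7]=board B[4] → draft at board A[9]=board B[5] → draft at board A[10]=board B[6] → scope at board A[11]=board B[7] → audit at board A[12]=board B[8] → audit at board A[13]=board B[9] → sync at board A[14]=board B[14] → sync at board A[15]=board B[15] → sync at board A[16]=board B[16] — 12 tasks in the same relative order in both. Since dp[17][16] = 12, nothing longer is possible.

12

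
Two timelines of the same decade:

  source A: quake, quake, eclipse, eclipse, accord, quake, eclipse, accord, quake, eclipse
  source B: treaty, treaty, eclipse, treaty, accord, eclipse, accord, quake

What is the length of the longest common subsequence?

Pick eclipse (source A #3, source B #3) → accord (source A #5, source B #5) → eclipse (source A #7, source B #6) → accord (source A #8, source B #7) → quake (source A #9, source B #8); all 5 events appear in both, in order. Since dp[10][8] = 5, nothing longer is possible.

5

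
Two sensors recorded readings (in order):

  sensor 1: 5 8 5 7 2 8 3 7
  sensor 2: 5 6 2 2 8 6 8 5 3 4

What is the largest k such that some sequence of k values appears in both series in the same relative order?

Pick 5 at sensor 1[1]=sensor 2[1], then 8 at sensor 1[2]=sensor 2[7], then 5 at sensor 1[3]=sensor 2[8], then 3 at sensor 1[7]=sensor 2[9]; all 4 values appear in both, in order, and the DP table's final entry dp[8][10] is also 4, so no common subsequence is longer.

4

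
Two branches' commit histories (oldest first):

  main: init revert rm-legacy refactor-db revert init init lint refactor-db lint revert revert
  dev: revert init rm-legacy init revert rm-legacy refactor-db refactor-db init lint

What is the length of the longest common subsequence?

Taking init at main[1]=dev[4]; then revert at main[2]=dev[5]; then rm-legacy at main[3]=dev[6]; then refactor-db at main[4]=dev[8]; then init at main[7]=dev[9]; then lint at main[10]=dev[10] gives a common subsequence of length 6. Since dp[12][10] = 6, nothing longer is possible.

6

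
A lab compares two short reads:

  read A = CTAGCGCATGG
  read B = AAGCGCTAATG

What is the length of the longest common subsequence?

8

Let dp[i][j] be the LCS length of the first i bases of read A and the first j bases of read B. dp[i][j] = dp[i-1][j-1]+1 when the i-th and j-th bases match, else max(dp[i-1][j], dp[i][j-1]).
    ·  A  A  G  C  G  C  T  A  A  T  G
 ·  0  0  0  0  0  0  0  0  0  0  0  0
 C  0  0  0  0  1  1  1  1  1  1  1  1
 T  0  0  0  0  1  1  1  2  2  2  2  2
 A  0  1  1  1  1  1  1  2  3  3  3  3
 G  0  1  1  2  2  2  2  2  3  3  3  4
 C  0  1  1  2  3  3  3  3  3  3  3  4
 G  0  1  1  2  3  4  4  4  4  4  4  4
 C  0  1  1  2  3  4  5  5  5  5  5  5
 A  0  1  2  2  3  4  5  5  6  6  6  6
 T  0  1  2  2  3  4  5  6  6  6  7  7
 G  0  1  2  3  3  4  5  6  6  6  7  8
 G  0  1  2  3  3  4  5  6  6  6  7  8
dp[11][11] = 8. One LCS (by backtracking along matches): AGCGCATG.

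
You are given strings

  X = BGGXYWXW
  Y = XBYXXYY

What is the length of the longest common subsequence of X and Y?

3

Pick B (X #1, Y #2), X (X #4, Y #5), Y (X #5, Y #7); all 3 characters appear in both, in order, and the DP table's final entry dp[8][7] is also 3, so no common subsequence is longer.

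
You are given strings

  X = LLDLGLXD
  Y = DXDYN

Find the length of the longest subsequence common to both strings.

Let dp[i][j] be the LCS length of the first i characters of X and the first j characters of Y. dp[i][j] = dp[i-1][j-1]+1 when the i-th and j-th characters match, else max(dp[i-1][j], dp[i][j-1]).
    ·  D  X  D  Y  N
 ·  0  0  0  0  0  0
 L  0  0  0  0  0  0
 L  0  0  0  0  0  0
 D  0  1  1  1  1  1
 L  0  1  1  1  1  1
 G  0  1  1  1  1  1
 L  0  1  1  1  1  1
 X  0  1  2  2  2  2
 D  0  1  2  3  3  3
dp[8][5] = 3. One LCS (by backtracking along matches): DXD.

3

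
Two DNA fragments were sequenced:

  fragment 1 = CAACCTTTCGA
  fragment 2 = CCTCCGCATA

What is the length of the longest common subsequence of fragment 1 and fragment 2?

Pick C [1,1], then C [4,2], then C [5,4], then C [9,5], then G [10,6], then A [11,10]; all 6 bases appear in both, in order. Since dp[11][10] = 6, nothing longer is possible.

6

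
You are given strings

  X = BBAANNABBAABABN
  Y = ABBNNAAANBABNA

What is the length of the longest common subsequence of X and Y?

One common subsequence of length 11: B (X #1, Y #2); then B (X #2, Y #3); then N (X #5, Y #4); then N (X #6, Y #5); then A (X #7, Y #6); then A (X #10, Y #7); then A (X #11, Y #8); then B (X #12, Y #10); then A (X #13, Y #11); then B (X #14, Y #12); then N (X #15, Y #13). The LCS DP gives dp[15][14] = 11, so this is optimal.

11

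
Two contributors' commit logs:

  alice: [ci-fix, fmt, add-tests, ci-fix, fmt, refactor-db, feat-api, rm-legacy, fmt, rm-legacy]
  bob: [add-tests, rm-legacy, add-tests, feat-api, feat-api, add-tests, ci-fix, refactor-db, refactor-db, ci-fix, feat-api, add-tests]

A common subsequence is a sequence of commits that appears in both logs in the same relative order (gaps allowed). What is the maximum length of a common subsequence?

4

Match add-tests [3,6], then ci-fix [4,7], then refactor-db [6,9], then feat-api [7,11] — 4 commits in the same relative order in both. dp[10][12] = 4 confirms this is the maximum.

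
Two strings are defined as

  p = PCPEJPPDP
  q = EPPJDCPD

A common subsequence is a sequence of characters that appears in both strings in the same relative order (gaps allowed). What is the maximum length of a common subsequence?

5

Taking P (p #1, q #2), P (p #3, q #3), J (p #5, q #4), P (p #7, q #7), D (p #8, q #8) gives a common subsequence of length 5. Since dp[9][8] = 5, nothing longer is possible.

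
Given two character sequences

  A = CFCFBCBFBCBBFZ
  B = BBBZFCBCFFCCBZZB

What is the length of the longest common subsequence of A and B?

Match F at A[2]=B[5]; then C at A[3]=B[6]; then B at A[5]=B[7]; then C at A[6]=B[8]; then F at A[8]=B[10]; then C at A[10]=B[12]; then B at A[11]=B[13]; then B at A[12]=B[16] — 8 characters in the same relative order in both. The LCS DP gives dp[14][16] = 8, so this is optimal.

8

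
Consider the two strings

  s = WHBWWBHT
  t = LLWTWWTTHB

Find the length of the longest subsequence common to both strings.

4

One common subsequence of length 4: W (s #1, t #3), then W (s #4, t #5), then W (s #5, t #6), then B (s #6, t #10), and the DP table's final entry dp[8][10] is also 4, so no common subsequence is longer.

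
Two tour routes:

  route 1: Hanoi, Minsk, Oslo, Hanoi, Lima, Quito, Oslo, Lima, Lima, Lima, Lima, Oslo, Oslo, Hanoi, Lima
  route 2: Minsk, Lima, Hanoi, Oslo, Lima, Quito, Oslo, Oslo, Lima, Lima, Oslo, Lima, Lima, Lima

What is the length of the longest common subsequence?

10

One common subsequence of length 10: Hanoi [1,3], Oslo [3,4], Lima [5,5], Quito [6,6], Oslo [7,8], Lima [8,9], Lima [9,10], Lima [10,12], Lima [11,13], Lima [15,14]. dp[15][14] = 10 confirms this is the maximum.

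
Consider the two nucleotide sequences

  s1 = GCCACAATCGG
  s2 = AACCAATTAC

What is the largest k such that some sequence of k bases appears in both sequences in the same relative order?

Taking C at s1[2]=s2[3], C at s1[3]=s2[4], A at s1[4]=s2[5], A at s1[6]=s2[6], A at s1[7]=s2[9], C at s1[9]=s2[10] gives a common subsequence of length 6, and the DP table's final entry dp[11][10] is also 6, so no common subsequence is longer.

6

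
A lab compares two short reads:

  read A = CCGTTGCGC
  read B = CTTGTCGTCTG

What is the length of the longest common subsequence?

Pick C at read A[2]=read B[1], then T at read A[4]=read B[2], then T at read A[5]=read B[3], then G at read A[6]=read B[4], then C at read A[7]=read B[6], then G at read A[8]=read B[7], then C at read A[9]=read B[9]; all 7 bases appear in both, in order. Since dp[9][11] = 7, nothing longer is possible.

7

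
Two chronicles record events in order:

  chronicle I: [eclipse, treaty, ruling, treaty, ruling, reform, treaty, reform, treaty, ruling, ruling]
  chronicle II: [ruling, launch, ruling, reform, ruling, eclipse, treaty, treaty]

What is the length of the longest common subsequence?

One common subsequence of length 5: ruling (chronicle I #3, chronicle II #1) → ruling (chronicle I #5, chronicle II #3) → reform (chronicle I #6, chronicle II #4) → treaty (chronicle I #7, chronicle II #7) → treaty (chronicle I #9, chronicle II #8). Since dp[11][8] = 5, nothing longer is possible.

5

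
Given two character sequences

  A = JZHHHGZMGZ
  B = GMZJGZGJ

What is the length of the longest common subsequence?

4

Let dp[i][j] be the LCS length of the first i characters of A and the first j characters of B. dp[i][j] = dp[i-1][j-1]+1 when the i-th and j-th characters match, else max(dp[i-1][j], dp[i][j-1]).
    ·  G  M  Z  J  G  Z  G  J
 ·  0  0  0  0  0  0  0  0  0
 J  0  0  0  0  1  1  1  1  1
 Z  0  0  0  1  1  1  2  2  2
 H  0  0  0  1  1  1  2  2  2
 H  0  0  0  1  1  1  2  2  2
 H  0  0  0  1  1  1  2  2  2
 G  0  1  1  1  1  2  2  3  3
 Z  0  1  1  2  2  2  3  3  3
 M  0  1  2  2  2  2  3  3  3
 G  0  1  2  2  2  3  3  4  4
 Z  0  1  2  3  3  3  4  4  4
dp[10][8] = 4. One LCS (by backtracking along matches): JGZG.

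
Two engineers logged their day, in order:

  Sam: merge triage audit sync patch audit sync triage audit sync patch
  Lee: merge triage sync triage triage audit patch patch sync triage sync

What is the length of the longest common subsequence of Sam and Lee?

7

One common subsequence of length 7: merge [1,1], then triage [2,5], then audit [3,6], then patch [5,8], then sync [7,9], then triage [8,10], then sync [10,11]. The LCS DP gives dp[11][11] = 7, so this is optimal.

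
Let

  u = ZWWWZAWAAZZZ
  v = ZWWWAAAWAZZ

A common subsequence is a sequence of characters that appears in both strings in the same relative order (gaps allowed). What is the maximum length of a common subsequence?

Taking Z (u #1, v #1) → W (u #2, v #2) → W (u #3, v #3) → W (u #4, v #4) → A (u #6, v #7) → W (u #7, v #8) → A (u #9, v #9) → Z (u #11, v #10) → Z (u #12, v #11) gives a common subsequence of length 9. The LCS DP gives dp[12][11] = 9, so this is optimal.

9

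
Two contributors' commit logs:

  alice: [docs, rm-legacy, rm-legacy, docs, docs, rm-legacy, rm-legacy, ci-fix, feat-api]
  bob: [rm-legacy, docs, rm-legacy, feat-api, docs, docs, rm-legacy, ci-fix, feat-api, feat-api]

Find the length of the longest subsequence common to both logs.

7

One common subsequence of length 7: docs at alice[1]=bob[2], rm-legacy at alice[2]=bob[3], docs at alice[4]=bob[5], docs at alice[5]=bob[6], rm-legacy at alice[7]=bob[7], ci-fix at alice[8]=bob[8], feat-api at alice[9]=bob[10], and the DP table's final entry dp[9][10] is also 7, so no common subsequence is longer.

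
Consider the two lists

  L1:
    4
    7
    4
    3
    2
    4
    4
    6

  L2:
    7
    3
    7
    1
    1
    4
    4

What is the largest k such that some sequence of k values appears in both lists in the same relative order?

4

Taking 7 at L1[2]=L2[1] → 3 at L1[4]=L2[2] → 4 at L1[6]=L2[6] → 4 at L1[7]=L2[7] gives a common subsequence of length 4. The LCS DP gives dp[8][7] = 4, so this is optimal.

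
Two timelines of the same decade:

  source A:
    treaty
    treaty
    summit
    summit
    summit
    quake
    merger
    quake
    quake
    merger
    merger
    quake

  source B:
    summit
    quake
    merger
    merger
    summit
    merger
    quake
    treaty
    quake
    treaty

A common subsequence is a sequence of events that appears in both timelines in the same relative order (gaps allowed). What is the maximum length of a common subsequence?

One common subsequence of length 6: summit (source A #5, source B #1), quake (source A #6, source B #2), merger (source A #7, source B #3), merger (source A #10, source B #4), merger (source A #11, source B #6), quake (source A #12, source B #9). The LCS DP gives dp[12][10] = 6, so this is optimal.

6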